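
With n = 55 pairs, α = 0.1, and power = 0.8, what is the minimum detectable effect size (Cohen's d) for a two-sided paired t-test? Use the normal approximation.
d ≈ 0.34

Minimum detectable effect (paired t-test, normal approximation):
d = (z_{α/2} + z_β) / √n
d = (1.645 + 0.842) / √55
d = 2.486 / 7.416
d ≈ 0.34

By Cohen's convention (0.2 small / 0.5 medium / 0.8 large): small effect.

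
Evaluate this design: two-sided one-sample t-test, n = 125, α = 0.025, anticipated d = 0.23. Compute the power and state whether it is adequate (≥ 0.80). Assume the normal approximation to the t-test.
Power ≈ 0.63; the study is underpowered (power < 0.80)

Power calculation (one-sample t-test, normal approximation):
z_β = d · √n - z_{α/2}
z_β = 0.23 · √125 - 2.241
z_β = 0.23 · 11.180 - 2.241
z_β = 0.330

Power = Φ(z_β) = Φ(0.330) ≈ 0.629

Effect size d = 0.23 is small by Cohen's convention (0.2/0.5/0.8).

Threshold: power ≥ 0.80 is conventionally adequate.
Power ≈ 0.63 → the study is underpowered (power < 0.80).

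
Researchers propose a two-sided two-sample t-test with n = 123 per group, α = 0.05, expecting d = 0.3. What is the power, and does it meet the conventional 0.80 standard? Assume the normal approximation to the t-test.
Power ≈ 0.65; the study is underpowered (power < 0.80)

Power calculation (two-sample t-test, normal approximation):
z_β = d · √(n/2) - z_{α/2}
z_β = 0.3 · √(123/2) - 1.960
z_β = 0.3 · 7.842 - 1.960
z_β = 0.393

Power = Φ(z_β) = Φ(0.393) ≈ 0.653

Effect size d = 0.3 is small by Cohen's convention (0.2/0.5/0.8).

Threshold: power ≥ 0.80 is conventionally adequate.
Power ≈ 0.65 → the study is underpowered (power < 0.80).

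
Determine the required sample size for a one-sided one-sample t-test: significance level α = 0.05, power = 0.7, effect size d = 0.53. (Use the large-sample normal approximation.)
n = 17

Sample size formula (one-sample t-test, normal approximation):
n = ((z_α + z_β) / d)²

z_α = 1.645 (for α = 0.05, one-sided)
z_β = 0.524 (for power = 0.7)
d = 0.53

n = ((1.645 + 0.524) / 0.53)²
n = (4.092)²
n ≈ 16.74
Round up to the next whole number: n = 17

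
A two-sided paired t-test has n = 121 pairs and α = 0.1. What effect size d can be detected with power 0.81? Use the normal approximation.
d ≈ 0.23

Minimum detectable effect (paired t-test, normal approximation):
d = (z_{α/2} + z_β) / √n
d = (1.645 + 0.878) / √121
d = 2.523 / 11.000
d ≈ 0.23

By Cohen's convention (0.2 small / 0.5 medium / 0.8 large): small effect.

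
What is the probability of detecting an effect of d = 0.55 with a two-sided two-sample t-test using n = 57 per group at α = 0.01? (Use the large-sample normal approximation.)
Power ≈ 0.64

Power calculation (two-sample t-test, normal approximation):
z_β = d · √(n/2) - z_{α/2}
z_β = 0.55 · √(57/2) - 2.576
z_β = 0.55 · 5.339 - 2.576
z_β = 0.360

Power = Φ(z_β) = Φ(0.360) ≈ 0.641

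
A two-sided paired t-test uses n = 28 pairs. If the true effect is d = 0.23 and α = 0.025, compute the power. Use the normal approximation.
Power ≈ 0.15

Power calculation (paired t-test, normal approximation):
z_β = d · √n - z_{α/2}
z_β = 0.23 · √28 - 2.241
z_β = 0.23 · 5.292 - 2.241
z_β = -1.024

Power = Φ(z_β) = Φ(-1.024) ≈ 0.153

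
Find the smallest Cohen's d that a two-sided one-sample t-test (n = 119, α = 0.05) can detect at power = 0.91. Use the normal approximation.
d ≈ 0.30

Minimum detectable effect (one-sample t-test, normal approximation):
d = (z_{α/2} + z_β) / √n
d = (1.960 + 1.341) / √119
d = 3.301 / 10.909
d ≈ 0.30

By Cohen's convention (0.2 small / 0.5 medium / 0.8 large): small effect.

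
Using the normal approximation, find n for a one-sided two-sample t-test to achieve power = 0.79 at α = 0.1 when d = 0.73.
n = 17 per group

Sample size formula (two-sample t-test, normal approximation):
n = 2 · ((z_α + z_β) / d)²

z_α = 1.282 (for α = 0.1, one-sided)
z_β = 0.806 (for power = 0.79)
d = 0.73

n = 2 · ((1.282 + 0.806) / 0.73)²
n = 2 · (2.860)²
n ≈ 16.36
Round up to the next whole number: n = 17 per group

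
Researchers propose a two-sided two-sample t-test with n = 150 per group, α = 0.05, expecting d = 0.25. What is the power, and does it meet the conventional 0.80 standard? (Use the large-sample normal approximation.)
Power ≈ 0.58; the study is underpowered (power < 0.80)

Power calculation (two-sample t-test, normal approximation):
z_β = d · √(n/2) - z_{α/2}
z_β = 0.25 · √(150/2) - 1.960
z_β = 0.25 · 8.660 - 1.960
z_β = 0.205

Power = Φ(z_β) = Φ(0.205) ≈ 0.581

Effect size d = 0.25 is small by Cohen's convention (0.2/0.5/0.8).

Threshold: power ≥ 0.80 is conventionally adequate.
Power ≈ 0.58 → the study is underpowered (power < 0.80).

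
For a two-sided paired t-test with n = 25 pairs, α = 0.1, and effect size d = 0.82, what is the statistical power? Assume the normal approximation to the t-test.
Power ≈ 0.99

Power calculation (paired t-test, normal approximation):
z_β = d · √n - z_{α/2}
z_β = 0.82 · √25 - 1.645
z_β = 0.82 · 5.000 - 1.645
z_β = 2.455

Power = Φ(z_β) = Φ(2.455) ≈ 0.993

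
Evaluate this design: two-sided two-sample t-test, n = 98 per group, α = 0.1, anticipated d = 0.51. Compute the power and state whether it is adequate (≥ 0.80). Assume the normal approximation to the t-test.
Power ≈ 0.97; the study is adequately powered (power ≥ 0.80)

Power calculation (two-sample t-test, normal approximation):
z_β = d · √(n/2) - z_{α/2}
z_β = 0.51 · √(98/2) - 1.645
z_β = 0.51 · 7.000 - 1.645
z_β = 1.925

Power = Φ(z_β) = Φ(1.925) ≈ 0.973

Effect size d = 0.51 is medium by Cohen's convention (0.2/0.5/0.8).

Threshold: power ≥ 0.80 is conventionally adequate.
Power ≈ 0.97 → the study is adequately powered (power ≥ 0.80).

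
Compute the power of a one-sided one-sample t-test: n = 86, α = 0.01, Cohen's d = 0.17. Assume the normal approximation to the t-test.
Power ≈ 0.23

Power calculation (one-sample t-test, normal approximation):
z_β = d · √n - z_α
z_β = 0.17 · √86 - 2.326
z_β = 0.17 · 9.274 - 2.326
z_β = -0.750

Power = Φ(z_β) = Φ(-0.750) ≈ 0.227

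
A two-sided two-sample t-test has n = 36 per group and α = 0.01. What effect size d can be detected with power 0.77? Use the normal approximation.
d ≈ 0.78

Minimum detectable effect (two-sample t-test, normal approximation):
d = (z_{α/2} + z_β) / √(n/2)
d = (2.576 + 0.739) / √(36/2)
d = 3.315 / 4.243
d ≈ 0.78

By Cohen's convention (0.2 small / 0.5 medium / 0.8 large): medium effect.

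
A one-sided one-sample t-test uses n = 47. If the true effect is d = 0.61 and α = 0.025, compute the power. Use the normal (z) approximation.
Power ≈ 0.99

Power calculation (one-sample t-test, normal approximation):
z_β = d · √n - z_α
z_β = 0.61 · √47 - 1.960
z_β = 0.61 · 6.856 - 1.960
z_β = 2.222

Power = Φ(z_β) = Φ(2.222) ≈ 0.987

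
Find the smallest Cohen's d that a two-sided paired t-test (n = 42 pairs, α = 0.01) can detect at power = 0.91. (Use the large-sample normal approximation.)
d ≈ 0.60

Minimum detectable effect (paired t-test, normal approximation):
d = (z_{α/2} + z_β) / √n
d = (2.576 + 1.341) / √42
d = 3.917 / 6.481
d ≈ 0.60

By Cohen's convention (0.2 small / 0.5 medium / 0.8 large): medium effect.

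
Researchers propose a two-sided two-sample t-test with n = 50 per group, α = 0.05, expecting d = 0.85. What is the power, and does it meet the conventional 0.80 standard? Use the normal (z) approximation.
Power ≈ 0.99; the study is adequately powered (power ≥ 0.80)

Power calculation (two-sample t-test, normal approximation):
z_β = d · √(n/2) - z_{α/2}
z_β = 0.85 · √(50/2) - 1.960
z_β = 0.85 · 5.000 - 1.960
z_β = 2.290

Power = Φ(z_β) = Φ(2.290) ≈ 0.989

Effect size d = 0.85 is large by Cohen's convention (0.2/0.5/0.8).

Threshold: power ≥ 0.80 is conventionally adequate.
Power ≈ 0.99 → the study is adequately powered (power ≥ 0.80).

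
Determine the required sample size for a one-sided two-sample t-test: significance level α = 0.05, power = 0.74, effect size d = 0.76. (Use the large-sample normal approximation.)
n = 19 per group

Sample size formula (two-sample t-test, normal approximation):
n = 2 · ((z_α + z_β) / d)²

z_α = 1.645 (for α = 0.05, one-sided)
z_β = 0.643 (for power = 0.74)
d = 0.76

n = 2 · ((1.645 + 0.643) / 0.76)²
n = 2 · (3.011)²
n ≈ 18.13
Round up to the next whole number: n = 19 per group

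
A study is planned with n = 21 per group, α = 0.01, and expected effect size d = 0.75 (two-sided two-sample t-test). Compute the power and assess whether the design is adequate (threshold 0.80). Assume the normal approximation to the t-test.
Power ≈ 0.44; the study is underpowered (power < 0.80)

Power calculation (two-sample t-test, normal approximation):
z_β = d · √(n/2) - z_{α/2}
z_β = 0.75 · √(21/2) - 2.576
z_β = 0.75 · 3.240 - 2.576
z_β = -0.146

Power = Φ(z_β) = Φ(-0.146) ≈ 0.442

Effect size d = 0.75 is medium by Cohen's convention (0.2/0.5/0.8).

Threshold: power ≥ 0.80 is conventionally adequate.
Power ≈ 0.44 → the study is underpowered (power < 0.80).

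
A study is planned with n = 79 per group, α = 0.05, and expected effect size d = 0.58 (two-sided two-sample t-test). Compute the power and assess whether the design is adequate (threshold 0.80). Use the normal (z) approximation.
Power ≈ 0.95; the study is adequately powered (power ≥ 0.80)

Power calculation (two-sample t-test, normal approximation):
z_β = d · √(n/2) - z_{α/2}
z_β = 0.58 · √(79/2) - 1.960
z_β = 0.58 · 6.285 - 1.960
z_β = 1.685

Power = Φ(z_β) = Φ(1.685) ≈ 0.954

Effect size d = 0.58 is medium by Cohen's convention (0.2/0.5/0.8).

Threshold: power ≥ 0.80 is conventionally adequate.
Power ≈ 0.95 → the study is adequately powered (power ≥ 0.80).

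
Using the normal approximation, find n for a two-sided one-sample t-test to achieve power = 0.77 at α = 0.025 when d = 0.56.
n = 29

Sample size formula (one-sample t-test, normal approximation):
n = ((z_{α/2} + z_β) / d)²

z_{α/2} = 2.241 (for α = 0.025, two-sided)
z_β = 0.739 (for power = 0.77)
d = 0.56

n = ((2.241 + 0.739) / 0.56)²
n = (5.321)²
n ≈ 28.31
Round up to the next whole number: n = 29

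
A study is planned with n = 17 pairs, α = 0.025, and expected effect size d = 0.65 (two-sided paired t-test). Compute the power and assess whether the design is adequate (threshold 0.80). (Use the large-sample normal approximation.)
Power ≈ 0.67; the study is underpowered (power < 0.80)

Power calculation (paired t-test, normal approximation):
z_β = d · √n - z_{α/2}
z_β = 0.65 · √17 - 2.241
z_β = 0.65 · 4.123 - 2.241
z_β = 0.439

Power = Φ(z_β) = Φ(0.439) ≈ 0.670

Effect size d = 0.65 is medium by Cohen's convention (0.2/0.5/0.8).

Threshold: power ≥ 0.80 is conventionally adequate.
Power ≈ 0.67 → the study is underpowered (power < 0.80).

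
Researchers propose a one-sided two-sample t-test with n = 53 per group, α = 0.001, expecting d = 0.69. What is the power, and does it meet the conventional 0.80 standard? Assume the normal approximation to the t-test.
Power ≈ 0.68; the study is underpowered (power < 0.80)

Power calculation (two-sample t-test, normal approximation):
z_β = d · √(n/2) - z_α
z_β = 0.69 · √(53/2) - 3.090
z_β = 0.69 · 5.148 - 3.090
z_β = 0.462

Power = Φ(z_β) = Φ(0.462) ≈ 0.678

Effect size d = 0.69 is medium by Cohen's convention (0.2/0.5/0.8).

Threshold: power ≥ 0.80 is conventionally adequate.
Power ≈ 0.68 → the study is underpowered (power < 0.80).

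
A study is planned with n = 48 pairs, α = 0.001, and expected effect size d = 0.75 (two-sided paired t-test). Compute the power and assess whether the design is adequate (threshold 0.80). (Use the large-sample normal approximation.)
Power ≈ 0.97; the study is adequately powered (power ≥ 0.80)

Power calculation (paired t-test, normal approximation):
z_β = d · √n - z_{α/2}
z_β = 0.75 · √48 - 3.291
z_β = 0.75 · 6.928 - 3.291
z_β = 1.906

Power = Φ(z_β) = Φ(1.906) ≈ 0.972

Effect size d = 0.75 is medium by Cohen's convention (0.2/0.5/0.8).

Threshold: power ≥ 0.80 is conventionally adequate.
Power ≈ 0.97 → the study is adequately powered (power ≥ 0.80).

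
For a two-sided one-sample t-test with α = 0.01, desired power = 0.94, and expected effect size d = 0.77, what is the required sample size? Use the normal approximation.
n = 29

Sample size formula (one-sample t-test, normal approximation):
n = ((z_{α/2} + z_β) / d)²

z_{α/2} = 2.576 (for α = 0.01, two-sided)
z_β = 1.555 (for power = 0.94)
d = 0.77

n = ((2.576 + 1.555) / 0.77)²
n = (5.365)²
n ≈ 28.78
Round up to the next whole number: n = 29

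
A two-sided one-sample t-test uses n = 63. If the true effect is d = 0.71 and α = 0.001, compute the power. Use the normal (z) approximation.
Power ≈ 0.99

Power calculation (one-sample t-test, normal approximation):
z_β = d · √n - z_{α/2}
z_β = 0.71 · √63 - 3.291
z_β = 0.71 · 7.937 - 3.291
z_β = 2.345

Power = Φ(z_β) = Φ(2.345) ≈ 0.990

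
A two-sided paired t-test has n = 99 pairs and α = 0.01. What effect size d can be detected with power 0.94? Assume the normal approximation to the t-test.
d ≈ 0.42

Minimum detectable effect (paired t-test, normal approximation):
d = (z_{α/2} + z_β) / √n
d = (2.576 + 1.555) / √99
d = 4.131 / 9.950
d ≈ 0.42

By Cohen's convention (0.2 small / 0.5 medium / 0.8 large): small effect.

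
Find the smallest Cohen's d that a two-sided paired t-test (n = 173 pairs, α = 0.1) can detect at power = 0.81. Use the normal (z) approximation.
d ≈ 0.19

Minimum detectable effect (paired t-test, normal approximation):
d = (z_{α/2} + z_β) / √n
d = (1.645 + 0.878) / √173
d = 2.523 / 13.153
d ≈ 0.19

By Cohen's convention (0.2 small / 0.5 medium / 0.8 large): very small effect.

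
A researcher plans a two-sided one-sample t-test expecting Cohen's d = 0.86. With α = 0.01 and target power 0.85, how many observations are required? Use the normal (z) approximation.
n = 18

Sample size formula (one-sample t-test, normal approximation):
n = ((z_{α/2} + z_β) / d)²

z_{α/2} = 2.576 (for α = 0.01, two-sided)
z_β = 1.036 (for power = 0.85)
d = 0.86

n = ((2.576 + 1.036) / 0.86)²
n = (4.200)²
n ≈ 17.64
Round up to the next whole number: n = 18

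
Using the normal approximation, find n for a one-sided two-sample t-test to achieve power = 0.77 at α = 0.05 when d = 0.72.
n = 22 per group

Sample size formula (two-sample t-test, normal approximation):
n = 2 · ((z_α + z_β) / d)²

z_α = 1.645 (for α = 0.05, one-sided)
z_β = 0.739 (for power = 0.77)
d = 0.72

n = 2 · ((1.645 + 0.739) / 0.72)²
n = 2 · (3.311)²
n ≈ 21.93
Round up to the next whole number: n = 22 per group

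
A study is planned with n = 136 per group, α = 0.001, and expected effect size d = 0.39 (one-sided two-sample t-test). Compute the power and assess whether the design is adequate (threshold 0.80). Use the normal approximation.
Power ≈ 0.55; the study is underpowered (power < 0.80)

Power calculation (two-sample t-test, normal approximation):
z_β = d · √(n/2) - z_α
z_β = 0.39 · √(136/2) - 3.090
z_β = 0.39 · 8.246 - 3.090
z_β = 0.126

Power = Φ(z_β) = Φ(0.126) ≈ 0.550

Effect size d = 0.39 is small by Cohen's convention (0.2/0.5/0.8).

Threshold: power ≥ 0.80 is conventionally adequate.
Power ≈ 0.55 → the study is underpowered (power < 0.80).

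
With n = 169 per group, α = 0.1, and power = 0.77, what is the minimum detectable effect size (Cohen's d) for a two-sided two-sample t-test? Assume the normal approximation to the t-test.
d ≈ 0.26

Minimum detectable effect (two-sample t-test, normal approximation):
d = (z_{α/2} + z_β) / √(n/2)
d = (1.645 + 0.739) / √(169/2)
d = 2.384 / 9.192
d ≈ 0.26

By Cohen's convention (0.2 small / 0.5 medium / 0.8 large): small effect.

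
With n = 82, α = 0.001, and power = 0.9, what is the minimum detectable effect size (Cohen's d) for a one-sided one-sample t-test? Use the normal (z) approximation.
d ≈ 0.48

Minimum detectable effect (one-sample t-test, normal approximation):
d = (z_α + z_β) / √n
d = (3.090 + 1.282) / √82
d = 4.372 / 9.055
d ≈ 0.48

By Cohen's convention (0.2 small / 0.5 medium / 0.8 large): small effect.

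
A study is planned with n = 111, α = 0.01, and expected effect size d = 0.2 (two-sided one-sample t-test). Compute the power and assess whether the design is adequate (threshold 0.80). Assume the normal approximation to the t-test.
Power ≈ 0.32; the study is underpowered (power < 0.80)

Power calculation (one-sample t-test, normal approximation):
z_β = d · √n - z_{α/2}
z_β = 0.2 · √111 - 2.576
z_β = 0.2 · 10.536 - 2.576
z_β = -0.469

Power = Φ(z_β) = Φ(-0.469) ≈ 0.320

Effect size d = 0.2 is small by Cohen's convention (0.2/0.5/0.8).

Threshold: power ≥ 0.80 is conventionally adequate.
Power ≈ 0.32 → the study is underpowered (power < 0.80).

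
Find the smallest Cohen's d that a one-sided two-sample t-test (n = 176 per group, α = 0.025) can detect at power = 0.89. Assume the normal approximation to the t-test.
d ≈ 0.34

Minimum detectable effect (two-sample t-test, normal approximation):
d = (z_α + z_β) / √(n/2)
d = (1.960 + 1.227) / √(176/2)
d = 3.186 / 9.381
d ≈ 0.34

By Cohen's convention (0.2 small / 0.5 medium / 0.8 large): small effect.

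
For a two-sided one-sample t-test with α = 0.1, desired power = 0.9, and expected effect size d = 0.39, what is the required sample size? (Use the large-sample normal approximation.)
n = 57

Sample size formula (one-sample t-test, normal approximation):
n = ((z_{α/2} + z_β) / d)²

z_{α/2} = 1.645 (for α = 0.1, two-sided)
z_β = 1.282 (for power = 0.9)
d = 0.39

n = ((1.645 + 1.282) / 0.39)²
n = (7.505)²
n ≈ 56.33
Round up to the next whole number: n = 57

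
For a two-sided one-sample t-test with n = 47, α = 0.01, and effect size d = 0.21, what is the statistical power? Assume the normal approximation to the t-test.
Power ≈ 0.13

Power calculation (one-sample t-test, normal approximation):
z_β = d · √n - z_{α/2}
z_β = 0.21 · √47 - 2.576
z_β = 0.21 · 6.856 - 2.576
z_β = -1.136

Power = Φ(z_β) = Φ(-1.136) ≈ 0.128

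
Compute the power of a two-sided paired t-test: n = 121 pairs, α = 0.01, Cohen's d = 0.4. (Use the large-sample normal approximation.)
Power ≈ 0.97

Power calculation (paired t-test, normal approximation):
z_β = d · √n - z_{α/2}
z_β = 0.4 · √121 - 2.576
z_β = 0.4 · 11.000 - 2.576
z_β = 1.824

Power = Φ(z_β) = Φ(1.824) ≈ 0.966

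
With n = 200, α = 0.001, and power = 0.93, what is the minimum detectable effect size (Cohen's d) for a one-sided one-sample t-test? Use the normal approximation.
d ≈ 0.32

Minimum detectable effect (one-sample t-test, normal approximation):
d = (z_α + z_β) / √n
d = (3.090 + 1.476) / √200
d = 4.566 / 14.142
d ≈ 0.32

By Cohen's convention (0.2 small / 0.5 medium / 0.8 large): small effect.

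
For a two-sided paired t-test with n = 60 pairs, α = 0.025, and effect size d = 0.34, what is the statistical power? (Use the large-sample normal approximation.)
Power ≈ 0.65

Power calculation (paired t-test, normal approximation):
z_β = d · √n - z_{α/2}
z_β = 0.34 · √60 - 2.241
z_β = 0.34 · 7.746 - 2.241
z_β = 0.392

Power = Φ(z_β) = Φ(0.392) ≈ 0.653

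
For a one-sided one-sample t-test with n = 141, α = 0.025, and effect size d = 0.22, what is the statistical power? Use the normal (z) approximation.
Power ≈ 0.74

Power calculation (one-sample t-test, normal approximation):
z_β = d · √n - z_α
z_β = 0.22 · √141 - 1.960
z_β = 0.22 · 11.874 - 1.960
z_β = 0.652

Power = Φ(z_β) = Φ(0.652) ≈ 0.743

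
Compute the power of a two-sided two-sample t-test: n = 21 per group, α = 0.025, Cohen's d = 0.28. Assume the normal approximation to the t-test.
Power ≈ 0.09

Power calculation (two-sample t-test, normal approximation):
z_β = d · √(n/2) - z_{α/2}
z_β = 0.28 · √(21/2) - 2.241
z_β = 0.28 · 3.240 - 2.241
z_β = -1.334

Power = Φ(z_β) = Φ(-1.334) ≈ 0.091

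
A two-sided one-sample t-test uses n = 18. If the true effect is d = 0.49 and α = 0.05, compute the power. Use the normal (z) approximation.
Power ≈ 0.55

Power calculation (one-sample t-test, normal approximation):
z_β = d · √n - z_{α/2}
z_β = 0.49 · √18 - 1.960
z_β = 0.49 · 4.243 - 1.960
z_β = 0.119

Power = Φ(z_β) = Φ(0.119) ≈ 0.547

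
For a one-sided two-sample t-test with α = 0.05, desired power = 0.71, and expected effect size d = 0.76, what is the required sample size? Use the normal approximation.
n = 17 per group

Sample size formula (two-sample t-test, normal approximation):
n = 2 · ((z_α + z_β) / d)²

z_α = 1.645 (for α = 0.05, one-sided)
z_β = 0.553 (for power = 0.71)
d = 0.76

n = 2 · ((1.645 + 0.553) / 0.76)²
n = 2 · (2.892)²
n ≈ 16.73
Round up to the next whole number: n = 17 per group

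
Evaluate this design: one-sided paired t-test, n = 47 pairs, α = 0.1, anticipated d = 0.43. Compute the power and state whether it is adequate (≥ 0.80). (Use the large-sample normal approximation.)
Power ≈ 0.95; the study is adequately powered (power ≥ 0.80)

Power calculation (paired t-test, normal approximation):
z_β = d · √n - z_α
z_β = 0.43 · √47 - 1.282
z_β = 0.43 · 6.856 - 1.282
z_β = 1.666

Power = Φ(z_β) = Φ(1.666) ≈ 0.952

Effect size d = 0.43 is small by Cohen's convention (0.2/0.5/0.8).

Threshold: power ≥ 0.80 is conventionally adequate.
Power ≈ 0.95 → the study is adequately powered (power ≥ 0.80).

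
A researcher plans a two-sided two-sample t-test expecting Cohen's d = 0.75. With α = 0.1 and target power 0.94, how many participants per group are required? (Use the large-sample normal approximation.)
n = 37 per group

Sample size formula (two-sample t-test, normal approximation):
n = 2 · ((z_{α/2} + z_β) / d)²

z_{α/2} = 1.645 (for α = 0.1, two-sided)
z_β = 1.555 (for power = 0.94)
d = 0.75

n = 2 · ((1.645 + 1.555) / 0.75)²
n = 2 · (4.267)²
n ≈ 36.41
Round up to the next whole number: n = 37 per group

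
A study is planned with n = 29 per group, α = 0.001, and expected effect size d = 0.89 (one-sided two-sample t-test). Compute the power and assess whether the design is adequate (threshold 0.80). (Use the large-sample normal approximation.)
Power ≈ 0.62; the study is underpowered (power < 0.80)

Power calculation (two-sample t-test, normal approximation):
z_β = d · √(n/2) - z_α
z_β = 0.89 · √(29/2) - 3.090
z_β = 0.89 · 3.808 - 3.090
z_β = 0.299

Power = Φ(z_β) = Φ(0.299) ≈ 0.617

Effect size d = 0.89 is large by Cohen's convention (0.2/0.5/0.8).

Threshold: power ≥ 0.80 is conventionally adequate.
Power ≈ 0.62 → the study is underpowered (power < 0.80).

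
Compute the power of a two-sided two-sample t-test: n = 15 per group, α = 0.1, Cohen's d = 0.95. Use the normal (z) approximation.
Power ≈ 0.83

Power calculation (two-sample t-test, normal approximation):
z_β = d · √(n/2) - z_{α/2}
z_β = 0.95 · √(15/2) - 1.645
z_β = 0.95 · 2.739 - 1.645
z_β = 0.957

Power = Φ(z_β) = Φ(0.957) ≈ 0.831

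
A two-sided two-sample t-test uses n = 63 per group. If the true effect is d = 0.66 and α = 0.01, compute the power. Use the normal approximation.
Power ≈ 0.87

Power calculation (two-sample t-test, normal approximation):
z_β = d · √(n/2) - z_{α/2}
z_β = 0.66 · √(63/2) - 2.576
z_β = 0.66 · 5.612 - 2.576
z_β = 1.128

Power = Φ(z_β) = Φ(1.128) ≈ 0.870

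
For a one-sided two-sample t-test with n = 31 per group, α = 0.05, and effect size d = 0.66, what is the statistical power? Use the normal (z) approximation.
Power ≈ 0.83

Power calculation (two-sample t-test, normal approximation):
z_β = d · √(n/2) - z_α
z_β = 0.66 · √(31/2) - 1.645
z_β = 0.66 · 3.937 - 1.645
z_β = 0.954

Power = Φ(z_β) = Φ(0.954) ≈ 0.830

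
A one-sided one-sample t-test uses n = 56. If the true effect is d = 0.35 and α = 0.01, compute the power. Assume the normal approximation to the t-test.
Power ≈ 0.62

Power calculation (one-sample t-test, normal approximation):
z_β = d · √n - z_α
z_β = 0.35 · √56 - 2.326
z_β = 0.35 · 7.483 - 2.326
z_β = 0.293

Power = Φ(z_β) = Φ(0.293) ≈ 0.615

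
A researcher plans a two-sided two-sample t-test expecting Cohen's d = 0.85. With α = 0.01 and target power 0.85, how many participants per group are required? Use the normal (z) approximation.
n = 37 per group

Sample size formula (two-sample t-test, normal approximation):
n = 2 · ((z_{α/2} + z_β) / d)²

z_{α/2} = 2.576 (for α = 0.01, two-sided)
z_β = 1.036 (for power = 0.85)
d = 0.85

n = 2 · ((2.576 + 1.036) / 0.85)²
n = 2 · (4.249)²
n ≈ 36.11
Round up to the next whole number: n = 37 per group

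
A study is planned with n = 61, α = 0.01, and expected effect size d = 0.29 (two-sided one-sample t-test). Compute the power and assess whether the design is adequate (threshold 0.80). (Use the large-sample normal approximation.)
Power ≈ 0.38; the study is underpowered (power < 0.80)

Power calculation (one-sample t-test, normal approximation):
z_β = d · √n - z_{α/2}
z_β = 0.29 · √61 - 2.576
z_β = 0.29 · 7.810 - 2.576
z_β = -0.311

Power = Φ(z_β) = Φ(-0.311) ≈ 0.378

Effect size d = 0.29 is small by Cohen's convention (0.2/0.5/0.8).

Threshold: power ≥ 0.80 is conventionally adequate.
Power ≈ 0.38 → the study is underpowered (power < 0.80).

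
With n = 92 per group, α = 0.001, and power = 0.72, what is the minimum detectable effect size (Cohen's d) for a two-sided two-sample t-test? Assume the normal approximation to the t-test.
d ≈ 0.57

Minimum detectable effect (two-sample t-test, normal approximation):
d = (z_{α/2} + z_β) / √(n/2)
d = (3.291 + 0.583) / √(92/2)
d = 3.873 / 6.782
d ≈ 0.57

By Cohen's convention (0.2 small / 0.5 medium / 0.8 large): medium effect.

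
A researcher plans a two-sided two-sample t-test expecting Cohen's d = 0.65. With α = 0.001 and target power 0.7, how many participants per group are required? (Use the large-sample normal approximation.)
n = 69 per group

Sample size formula (two-sample t-test, normal approximation):
n = 2 · ((z_{α/2} + z_β) / d)²

z_{α/2} = 3.291 (for α = 0.001, two-sided)
z_β = 0.524 (for power = 0.7)
d = 0.65

n = 2 · ((3.291 + 0.524) / 0.65)²
n = 2 · (5.869)²
n ≈ 68.89
Round up to the next whole number: n = 69 per group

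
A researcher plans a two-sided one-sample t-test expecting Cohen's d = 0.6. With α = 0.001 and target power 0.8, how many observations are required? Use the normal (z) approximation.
n = 48

Sample size formula (one-sample t-test, normal approximation):
n = ((z_{α/2} + z_β) / d)²

z_{α/2} = 3.291 (for α = 0.001, two-sided)
z_β = 0.842 (for power = 0.8)
d = 0.6

n = ((3.291 + 0.842) / 0.6)²
n = (6.888)²
n ≈ 47.44
Round up to the next whole number: n = 48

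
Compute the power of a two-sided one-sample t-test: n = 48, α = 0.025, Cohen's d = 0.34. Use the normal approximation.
Power ≈ 0.55

Power calculation (one-sample t-test, normal approximation):
z_β = d · √n - z_{α/2}
z_β = 0.34 · √48 - 2.241
z_β = 0.34 · 6.928 - 2.241
z_β = 0.114

Power = Φ(z_β) = Φ(0.114) ≈ 0.545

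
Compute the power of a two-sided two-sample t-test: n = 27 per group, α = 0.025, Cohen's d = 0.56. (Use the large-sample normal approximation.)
Power ≈ 0.43

Power calculation (two-sample t-test, normal approximation):
z_β = d · √(n/2) - z_{α/2}
z_β = 0.56 · √(27/2) - 2.241
z_β = 0.56 · 3.674 - 2.241
z_β = -0.184

Power = Φ(z_β) = Φ(-0.184) ≈ 0.427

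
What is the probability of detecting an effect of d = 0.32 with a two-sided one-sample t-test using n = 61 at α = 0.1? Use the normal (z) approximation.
Power ≈ 0.80

Power calculation (one-sample t-test, normal approximation):
z_β = d · √n - z_{α/2}
z_β = 0.32 · √61 - 1.645
z_β = 0.32 · 7.810 - 1.645
z_β = 0.854

Power = Φ(z_β) = Φ(0.854) ≈ 0.804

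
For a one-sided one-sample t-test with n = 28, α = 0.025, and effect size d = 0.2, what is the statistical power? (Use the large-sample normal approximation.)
Power ≈ 0.18

Power calculation (one-sample t-test, normal approximation):
z_β = d · √n - z_α
z_β = 0.2 · √28 - 1.960
z_β = 0.2 · 5.292 - 1.960
z_β = -0.902

Power = Φ(z_β) = Φ(-0.902) ≈ 0.184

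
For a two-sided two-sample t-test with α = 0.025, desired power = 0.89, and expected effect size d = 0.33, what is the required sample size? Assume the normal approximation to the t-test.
n = 221 per group

Sample size formula (two-sample t-test, normal approximation):
n = 2 · ((z_{α/2} + z_β) / d)²

z_{α/2} = 2.241 (for α = 0.025, two-sided)
z_β = 1.227 (for power = 0.89)
d = 0.33

n = 2 · ((2.241 + 1.227) / 0.33)²
n = 2 · (10.509)²
n ≈ 220.88
Round up to the next whole number: n = 221 per group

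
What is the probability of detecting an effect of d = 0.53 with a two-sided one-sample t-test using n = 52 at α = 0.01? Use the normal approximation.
Power ≈ 0.89

Power calculation (one-sample t-test, normal approximation):
z_β = d · √n - z_{α/2}
z_β = 0.53 · √52 - 2.576
z_β = 0.53 · 7.211 - 2.576
z_β = 1.246

Power = Φ(z_β) = Φ(1.246) ≈ 0.894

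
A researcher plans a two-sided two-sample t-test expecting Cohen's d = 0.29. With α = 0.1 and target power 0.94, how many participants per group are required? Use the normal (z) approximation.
n = 244 per group

Sample size formula (two-sample t-test, normal approximation):
n = 2 · ((z_{α/2} + z_β) / d)²

z_{α/2} = 1.645 (for α = 0.1, two-sided)
z_β = 1.555 (for power = 0.94)
d = 0.29

n = 2 · ((1.645 + 1.555) / 0.29)²
n = 2 · (11.034)²
n ≈ 243.50
Round up to the next whole number: n = 244 per group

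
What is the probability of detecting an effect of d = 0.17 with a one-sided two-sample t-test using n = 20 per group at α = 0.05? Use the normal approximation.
Power ≈ 0.13

Power calculation (two-sample t-test, normal approximation):
z_β = d · √(n/2) - z_α
z_β = 0.17 · √(20/2) - 1.645
z_β = 0.17 · 3.162 - 1.645
z_β = -1.107

Power = Φ(z_β) = Φ(-1.107) ≈ 0.134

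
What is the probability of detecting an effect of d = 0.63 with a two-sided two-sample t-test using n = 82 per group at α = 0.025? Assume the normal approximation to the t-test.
Power ≈ 0.96

Power calculation (two-sample t-test, normal approximation):
z_β = d · √(n/2) - z_{α/2}
z_β = 0.63 · √(82/2) - 2.241
z_β = 0.63 · 6.403 - 2.241
z_β = 1.793

Power = Φ(z_β) = Φ(1.793) ≈ 0.963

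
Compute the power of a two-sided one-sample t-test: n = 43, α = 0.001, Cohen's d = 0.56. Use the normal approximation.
Power ≈ 0.65

Power calculation (one-sample t-test, normal approximation):
z_β = d · √n - z_{α/2}
z_β = 0.56 · √43 - 3.291
z_β = 0.56 · 6.557 - 3.291
z_β = 0.382

Power = Φ(z_β) = Φ(0.382) ≈ 0.649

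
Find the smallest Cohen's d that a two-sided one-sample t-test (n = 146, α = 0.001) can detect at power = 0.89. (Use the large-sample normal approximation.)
d ≈ 0.37

Minimum detectable effect (one-sample t-test, normal approximation):
d = (z_{α/2} + z_β) / √n
d = (3.291 + 1.227) / √146
d = 4.517 / 12.083
d ≈ 0.37

By Cohen's convention (0.2 small / 0.5 medium / 0.8 large): small effect.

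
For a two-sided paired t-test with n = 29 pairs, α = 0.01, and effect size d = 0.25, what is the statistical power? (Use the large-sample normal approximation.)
Power ≈ 0.11

Power calculation (paired t-test, normal approximation):
z_β = d · √n - z_{α/2}
z_β = 0.25 · √29 - 2.576
z_β = 0.25 · 5.385 - 2.576
z_β = -1.230

Power = Φ(z_β) = Φ(-1.230) ≈ 0.109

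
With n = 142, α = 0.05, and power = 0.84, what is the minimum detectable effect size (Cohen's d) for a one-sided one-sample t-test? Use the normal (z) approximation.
d ≈ 0.22

Minimum detectable effect (one-sample t-test, normal approximation):
d = (z_α + z_β) / √n
d = (1.645 + 0.994) / √142
d = 2.639 / 11.916
d ≈ 0.22

By Cohen's convention (0.2 small / 0.5 medium / 0.8 large): small effect.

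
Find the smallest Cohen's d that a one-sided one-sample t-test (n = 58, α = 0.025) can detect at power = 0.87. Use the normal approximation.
d ≈ 0.41

Minimum detectable effect (one-sample t-test, normal approximation):
d = (z_α + z_β) / √n
d = (1.960 + 1.126) / √58
d = 3.086 / 7.616
d ≈ 0.41

By Cohen's convention (0.2 small / 0.5 medium / 0.8 large): small effect.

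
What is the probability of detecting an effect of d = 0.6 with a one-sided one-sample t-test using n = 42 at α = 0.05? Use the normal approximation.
Power ≈ 0.99

Power calculation (one-sample t-test, normal approximation):
z_β = d · √n - z_α
z_β = 0.6 · √42 - 1.645
z_β = 0.6 · 6.481 - 1.645
z_β = 2.244

Power = Φ(z_β) = Φ(2.244) ≈ 0.988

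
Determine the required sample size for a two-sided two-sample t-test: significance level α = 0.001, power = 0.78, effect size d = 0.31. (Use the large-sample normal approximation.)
n = 344 per group

Sample size formula (two-sample t-test, normal approximation):
n = 2 · ((z_{α/2} + z_β) / d)²

z_{α/2} = 3.291 (for α = 0.001, two-sided)
z_β = 0.772 (for power = 0.78)
d = 0.31

n = 2 · ((3.291 + 0.772) / 0.31)²
n = 2 · (13.106)²
n ≈ 343.53
Round up to the next whole number: n = 344 per group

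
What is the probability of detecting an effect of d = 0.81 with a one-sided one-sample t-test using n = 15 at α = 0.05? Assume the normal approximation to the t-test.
Power ≈ 0.93

Power calculation (one-sample t-test, normal approximation):
z_β = d · √n - z_α
z_β = 0.81 · √15 - 1.645
z_β = 0.81 · 3.873 - 1.645
z_β = 1.492

Power = Φ(z_β) = Φ(1.492) ≈ 0.932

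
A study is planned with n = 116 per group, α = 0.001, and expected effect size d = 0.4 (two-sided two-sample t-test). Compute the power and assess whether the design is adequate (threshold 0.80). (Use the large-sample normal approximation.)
Power ≈ 0.40; the study is underpowered (power < 0.80)

Power calculation (two-sample t-test, normal approximation):
z_β = d · √(n/2) - z_{α/2}
z_β = 0.4 · √(116/2) - 3.291
z_β = 0.4 · 7.616 - 3.291
z_β = -0.244

Power = Φ(z_β) = Φ(-0.244) ≈ 0.404

Effect size d = 0.4 is small by Cohen's convention (0.2/0.5/0.8).

Threshold: power ≥ 0.80 is conventionally adequate.
Power ≈ 0.40 → the study is underpowered (power < 0.80).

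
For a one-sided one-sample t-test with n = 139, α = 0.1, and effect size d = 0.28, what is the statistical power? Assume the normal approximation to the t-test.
Power ≈ 0.98

Power calculation (one-sample t-test, normal approximation):
z_β = d · √n - z_α
z_β = 0.28 · √139 - 1.282
z_β = 0.28 · 11.790 - 1.282
z_β = 2.020

Power = Φ(z_β) = Φ(2.020) ≈ 0.978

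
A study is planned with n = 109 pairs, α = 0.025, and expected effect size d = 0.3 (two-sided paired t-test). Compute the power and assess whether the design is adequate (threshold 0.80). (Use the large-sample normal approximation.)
Power ≈ 0.81; the study is adequately powered (power ≥ 0.80)

Power calculation (paired t-test, normal approximation):
z_β = d · √n - z_{α/2}
z_β = 0.3 · √109 - 2.241
z_β = 0.3 · 10.440 - 2.241
z_β = 0.891

Power = Φ(z_β) = Φ(0.891) ≈ 0.813

Effect size d = 0.3 is small by Cohen's convention (0.2/0.5/0.8).

Threshold: power ≥ 0.80 is conventionally adequate.
Power ≈ 0.81 → the study is adequately powered (power ≥ 0.80).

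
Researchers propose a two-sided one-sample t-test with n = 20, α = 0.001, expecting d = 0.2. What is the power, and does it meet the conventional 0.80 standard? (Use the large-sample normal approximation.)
Power ≈ 0.01; the study is underpowered (power < 0.80)

Power calculation (one-sample t-test, normal approximation):
z_β = d · √n - z_{α/2}
z_β = 0.2 · √20 - 3.291
z_β = 0.2 · 4.472 - 3.291
z_β = -2.396

Power = Φ(z_β) = Φ(-2.396) ≈ 0.008

Effect size d = 0.2 is small by Cohen's convention (0.2/0.5/0.8).

Threshold: power ≥ 0.80 is conventionally adequate.
Power ≈ 0.01 → the study is underpowered (power < 0.80).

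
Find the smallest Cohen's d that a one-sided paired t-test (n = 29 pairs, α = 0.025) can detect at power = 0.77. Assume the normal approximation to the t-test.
d ≈ 0.50

Minimum detectable effect (paired t-test, normal approximation):
d = (z_α + z_β) / √n
d = (1.960 + 0.739) / √29
d = 2.699 / 5.385
d ≈ 0.50

By Cohen's convention (0.2 small / 0.5 medium / 0.8 large): medium effect.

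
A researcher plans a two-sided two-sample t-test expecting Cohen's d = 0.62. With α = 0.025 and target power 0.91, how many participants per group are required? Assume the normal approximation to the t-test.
n = 67 per group

Sample size formula (two-sample t-test, normal approximation):
n = 2 · ((z_{α/2} + z_β) / d)²

z_{α/2} = 2.241 (for α = 0.025, two-sided)
z_β = 1.341 (for power = 0.91)
d = 0.62

n = 2 · ((2.241 + 1.341) / 0.62)²
n = 2 · (5.777)²
n ≈ 66.75
Round up to the next whole number: n = 67 per group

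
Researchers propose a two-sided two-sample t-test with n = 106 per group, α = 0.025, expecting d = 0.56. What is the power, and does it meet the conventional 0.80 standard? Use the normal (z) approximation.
Power ≈ 0.97; the study is adequately powered (power ≥ 0.80)

Power calculation (two-sample t-test, normal approximation):
z_β = d · √(n/2) - z_{α/2}
z_β = 0.56 · √(106/2) - 2.241
z_β = 0.56 · 7.280 - 2.241
z_β = 1.835

Power = Φ(z_β) = Φ(1.835) ≈ 0.967

Effect size d = 0.56 is medium by Cohen's convention (0.2/0.5/0.8).

Threshold: power ≥ 0.80 is conventionally adequate.
Power ≈ 0.97 → the study is adequately powered (power ≥ 0.80).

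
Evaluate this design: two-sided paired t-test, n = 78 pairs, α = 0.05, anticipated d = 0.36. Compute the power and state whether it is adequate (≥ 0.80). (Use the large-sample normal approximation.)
Power ≈ 0.89; the study is adequately powered (power ≥ 0.80)

Power calculation (paired t-test, normal approximation):
z_β = d · √n - z_{α/2}
z_β = 0.36 · √78 - 1.960
z_β = 0.36 · 8.832 - 1.960
z_β = 1.219

Power = Φ(z_β) = Φ(1.219) ≈ 0.889

Effect size d = 0.36 is small by Cohen's convention (0.2/0.5/0.8).

Threshold: power ≥ 0.80 is conventionally adequate.
Power ≈ 0.89 → the study is adequately powered (power ≥ 0.80).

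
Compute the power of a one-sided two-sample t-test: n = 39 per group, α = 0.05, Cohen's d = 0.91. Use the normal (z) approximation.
Power ≈ 0.99

Power calculation (two-sample t-test, normal approximation):
z_β = d · √(n/2) - z_α
z_β = 0.91 · √(39/2) - 1.645
z_β = 0.91 · 4.416 - 1.645
z_β = 2.374

Power = Φ(z_β) = Φ(2.374) ≈ 0.991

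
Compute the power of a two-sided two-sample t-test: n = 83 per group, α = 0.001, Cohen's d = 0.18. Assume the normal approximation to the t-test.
Power ≈ 0.02

Power calculation (two-sample t-test, normal approximation):
z_β = d · √(n/2) - z_{α/2}
z_β = 0.18 · √(83/2) - 3.291
z_β = 0.18 · 6.442 - 3.291
z_β = -2.131

Power = Φ(z_β) = Φ(-2.131) ≈ 0.017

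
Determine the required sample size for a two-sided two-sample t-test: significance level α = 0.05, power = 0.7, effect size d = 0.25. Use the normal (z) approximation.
n = 198 per group

Sample size formula (two-sample t-test, normal approximation):
n = 2 · ((z_{α/2} + z_β) / d)²

z_{α/2} = 1.960 (for α = 0.05, two-sided)
z_β = 0.524 (for power = 0.7)
d = 0.25

n = 2 · ((1.960 + 0.524) / 0.25)²
n = 2 · (9.936)²
n ≈ 197.45
Round up to the next whole number: n = 198 per group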